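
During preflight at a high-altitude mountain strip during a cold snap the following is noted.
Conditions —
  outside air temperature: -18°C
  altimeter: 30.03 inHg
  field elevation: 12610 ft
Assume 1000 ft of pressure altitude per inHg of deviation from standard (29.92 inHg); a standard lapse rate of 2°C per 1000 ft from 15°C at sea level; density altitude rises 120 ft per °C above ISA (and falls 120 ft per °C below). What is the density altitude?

Pressure altitude = 12610 + (29.92 − 30.03) × 1000 = 12610 + (-110) = 12500 ft.
ISA temperature at 12500 ft = 15 − 2 × (12500/1000) = -10°C.
ISA deviation = -18 − (-10) = -8°C.
Density altitude = 12500 + 120 × (-8) = 11540 ft.

11540 ft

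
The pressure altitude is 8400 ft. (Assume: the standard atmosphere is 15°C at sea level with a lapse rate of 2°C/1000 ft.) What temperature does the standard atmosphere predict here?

-1.8°C

ISA temperature = 15 − 2 × (8400/1000) = 15 − 16.8 = -1.8°C.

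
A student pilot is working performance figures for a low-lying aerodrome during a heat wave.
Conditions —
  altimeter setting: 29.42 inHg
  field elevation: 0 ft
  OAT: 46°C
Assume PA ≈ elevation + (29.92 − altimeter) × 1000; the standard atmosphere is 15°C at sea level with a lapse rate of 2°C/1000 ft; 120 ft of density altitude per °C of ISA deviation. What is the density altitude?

Pressure altitude = 0 + (29.92 − 29.42) × 1000 = 0 + (+500) = 500 ft.
ISA temperature at 500 ft = 15 − 2 × (500/1000) = 14°C.
ISA deviation = 46 − 14 = +32°C.
Density altitude = 500 + 120 × (32) = 4340 ft.

4340 ft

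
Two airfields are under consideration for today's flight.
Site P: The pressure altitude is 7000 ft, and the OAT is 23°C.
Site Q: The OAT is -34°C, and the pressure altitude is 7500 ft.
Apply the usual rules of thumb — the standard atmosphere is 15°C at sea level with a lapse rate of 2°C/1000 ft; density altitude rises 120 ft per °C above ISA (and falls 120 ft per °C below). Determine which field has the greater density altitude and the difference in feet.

Site P by 6220 ft

Site P: ISA temp = 1°C, deviation +22°C, DA = 7000 + 120 × 22 = 9640 ft.
Site Q: ISA temp = 0°C, deviation -34°C, DA = 7500 + 120 × (-34) = 3420 ft.
Site P is higher by 9640 − 3420 = 6220 ft.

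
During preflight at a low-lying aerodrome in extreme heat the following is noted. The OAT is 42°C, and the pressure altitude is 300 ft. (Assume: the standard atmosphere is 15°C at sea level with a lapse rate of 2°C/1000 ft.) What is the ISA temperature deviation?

ISA temperature at 300 ft = 15 − 2 × (300/1000) = 14.4°C.
Deviation = OAT − ISA = 42 − 14.4 = +27.6°C.

ISA+27.6°C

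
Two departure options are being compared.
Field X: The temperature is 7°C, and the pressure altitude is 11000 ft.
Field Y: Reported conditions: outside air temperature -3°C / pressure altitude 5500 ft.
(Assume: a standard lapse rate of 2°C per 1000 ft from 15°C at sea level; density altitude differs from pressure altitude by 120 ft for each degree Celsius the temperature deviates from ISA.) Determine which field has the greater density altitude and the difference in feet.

Field X by 8020 ft

Field X: ISA temp = -7°C, deviation +14°C, DA = 11000 + 120 × 14 = 12680 ft.
Field Y: ISA temp = 4°C, deviation -7°C, DA = 5500 + 120 × (-7) = 4660 ft.
Field X is higher by 12680 − 4660 = 8020 ft.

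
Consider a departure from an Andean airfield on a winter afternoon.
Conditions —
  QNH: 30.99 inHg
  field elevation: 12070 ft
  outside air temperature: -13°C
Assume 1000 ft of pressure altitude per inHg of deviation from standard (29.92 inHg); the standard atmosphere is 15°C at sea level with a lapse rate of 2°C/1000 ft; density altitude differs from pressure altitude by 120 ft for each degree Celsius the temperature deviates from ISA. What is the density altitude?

Pressure altitude = 12070 + (29.92 − 30.99) × 1000 = 12070 + (-1070) = 11000 ft.
ISA temperature at 11000 ft = 15 − 2 × (11000/1000) = -7°C.
ISA deviation = -13 − (-7) = -6°C.
Density altitude = 11000 + 120 × (-6) = 10280 ft.

10280 ft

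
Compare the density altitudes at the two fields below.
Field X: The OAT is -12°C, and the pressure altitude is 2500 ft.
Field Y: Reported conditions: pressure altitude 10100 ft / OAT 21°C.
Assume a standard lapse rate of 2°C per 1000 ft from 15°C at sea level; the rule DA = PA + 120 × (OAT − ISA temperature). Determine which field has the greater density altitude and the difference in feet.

Field Y by 13384 ft

Field X: ISA temp = 10°C, deviation -22°C, DA = 2500 + 120 × (-22) = -140 ft.
Field Y: ISA temp = -5.2°C, deviation +26.2°C, DA = 10100 + 120 × 26.2 = 13244 ft.
Field Y is higher by 13244 − (-140) = 13384 ft.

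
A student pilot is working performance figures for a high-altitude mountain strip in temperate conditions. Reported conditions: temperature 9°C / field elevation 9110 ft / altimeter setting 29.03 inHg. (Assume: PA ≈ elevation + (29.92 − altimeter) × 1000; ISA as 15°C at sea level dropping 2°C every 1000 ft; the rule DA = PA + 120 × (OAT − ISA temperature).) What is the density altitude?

11680 ft

Pressure altitude = 9110 + (29.92 − 29.03) × 1000 = 9110 + (+890) = 10000 ft.
ISA temperature at 10000 ft = 15 − 2 × (10000/1000) = -5°C.
ISA deviation = 9 − (-5) = +14°C.
Density altitude = 10000 + 120 × (14) = 11680 ft.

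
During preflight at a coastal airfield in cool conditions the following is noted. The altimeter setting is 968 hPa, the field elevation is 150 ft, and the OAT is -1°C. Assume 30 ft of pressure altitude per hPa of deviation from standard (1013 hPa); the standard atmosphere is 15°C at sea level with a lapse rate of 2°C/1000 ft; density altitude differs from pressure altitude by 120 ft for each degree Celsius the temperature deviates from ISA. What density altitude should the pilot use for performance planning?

-60 ft

Pressure altitude = 150 + (1013 − 968) × 30 = 150 + (+1350) = 1500 ft.
ISA temperature at 1500 ft = 15 − 2 × (1500/1000) = 12°C.
ISA deviation = -1 − 12 = -13°C.
Density altitude = 1500 + 120 × (-13) = -60 ft.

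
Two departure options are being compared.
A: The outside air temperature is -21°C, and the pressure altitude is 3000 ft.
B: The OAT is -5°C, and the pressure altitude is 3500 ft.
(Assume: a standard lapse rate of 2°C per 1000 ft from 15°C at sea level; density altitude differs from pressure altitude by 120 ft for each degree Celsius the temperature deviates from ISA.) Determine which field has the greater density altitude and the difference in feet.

A: ISA temp = 9°C, deviation -30°C, DA = 3000 + 120 × (-30) = -600 ft.
B: ISA temp = 8°C, deviation -13°C, DA = 3500 + 120 × (-13) = 1940 ft.
B is higher by 1940 − (-600) = 2540 ft.

B by 2540 ft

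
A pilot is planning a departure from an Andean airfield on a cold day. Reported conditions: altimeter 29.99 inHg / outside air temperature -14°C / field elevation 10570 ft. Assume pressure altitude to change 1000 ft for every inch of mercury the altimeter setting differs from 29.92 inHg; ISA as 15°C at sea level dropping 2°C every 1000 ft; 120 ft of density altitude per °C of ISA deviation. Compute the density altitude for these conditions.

9540 ft

Pressure altitude = 10570 + (29.92 − 29.99) × 1000 = 10570 + (-70) = 10500 ft.
ISA temperature at 10500 ft = 15 − 2 × (10500/1000) = -6°C.
ISA deviation = -14 − (-6) = -8°C.
Density altitude = 10500 + 120 × (-8) = 9540 ft.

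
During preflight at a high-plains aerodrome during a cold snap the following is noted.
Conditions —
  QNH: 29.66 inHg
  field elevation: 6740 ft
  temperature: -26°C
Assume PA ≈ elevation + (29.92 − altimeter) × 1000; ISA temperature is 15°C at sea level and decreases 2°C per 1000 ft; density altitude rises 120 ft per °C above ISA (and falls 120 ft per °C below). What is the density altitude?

3760 ft

Pressure altitude = 6740 + (29.92 − 29.66) × 1000 = 6740 + (+260) = 7000 ft.
ISA temperature at 7000 ft = 15 − 2 × (7000/1000) = 1°C.
ISA deviation = -26 − 1 = -27°C.
Density altitude = 7000 + 120 × (-27) = 3760 ft.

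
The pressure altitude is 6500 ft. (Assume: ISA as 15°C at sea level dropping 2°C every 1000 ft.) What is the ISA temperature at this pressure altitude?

2°C

ISA temperature = 15 − 2 × (6500/1000) = 15 − 13 = 2°C.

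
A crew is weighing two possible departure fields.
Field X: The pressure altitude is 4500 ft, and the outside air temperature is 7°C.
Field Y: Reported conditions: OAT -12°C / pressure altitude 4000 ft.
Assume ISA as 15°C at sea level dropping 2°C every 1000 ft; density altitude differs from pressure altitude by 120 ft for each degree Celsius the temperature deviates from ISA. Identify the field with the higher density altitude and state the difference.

Field X: ISA temp = 6°C, deviation +1°C, DA = 4500 + 120 × 1 = 4620 ft.
Field Y: ISA temp = 7°C, deviation -19°C, DA = 4000 + 120 × (-19) = 1720 ft.
Field X is higher by 4620 − 1720 = 2900 ft.

Field X by 2900 ft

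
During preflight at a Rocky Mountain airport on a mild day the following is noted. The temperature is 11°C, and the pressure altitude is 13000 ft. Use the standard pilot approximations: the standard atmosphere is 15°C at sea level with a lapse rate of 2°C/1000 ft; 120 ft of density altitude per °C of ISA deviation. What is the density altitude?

ISA temperature at 13000 ft = 15 − 2 × (13000/1000) = -11°C.
ISA deviation = 11 − (-11) = +22°C.
Density altitude = 13000 + 120 × (22) = 13000 + (+2640) = 15640 ft.

15640 ft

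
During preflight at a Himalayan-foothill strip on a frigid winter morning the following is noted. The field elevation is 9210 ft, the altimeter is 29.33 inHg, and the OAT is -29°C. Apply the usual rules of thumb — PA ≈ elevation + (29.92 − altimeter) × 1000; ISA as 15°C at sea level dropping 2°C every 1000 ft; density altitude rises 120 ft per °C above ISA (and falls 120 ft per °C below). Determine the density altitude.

6872 ft

Pressure altitude = 9210 + (29.92 − 29.33) × 1000 = 9210 + (+590) = 9800 ft.
ISA temperature at 9800 ft = 15 − 2 × (9800/1000) = -4.6°C.
ISA deviation = -29 − (-4.6) = -24.4°C.
Density altitude = 9800 + 120 × (-24.4) = 6872 ft.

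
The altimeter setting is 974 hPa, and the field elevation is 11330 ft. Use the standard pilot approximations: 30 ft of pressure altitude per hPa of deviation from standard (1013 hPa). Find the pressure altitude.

12500 ft

Pressure correction = (1013 − 974) × 30 = +1170 ft.
Pressure altitude = 11330 + (+1170) = 12500 ft.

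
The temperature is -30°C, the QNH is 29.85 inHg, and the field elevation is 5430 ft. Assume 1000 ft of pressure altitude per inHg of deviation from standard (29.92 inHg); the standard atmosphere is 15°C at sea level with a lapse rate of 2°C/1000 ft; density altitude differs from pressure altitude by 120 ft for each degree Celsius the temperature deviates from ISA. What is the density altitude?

1420 ft

Pressure altitude = 5430 + (29.92 − 29.85) × 1000 = 5430 + (+70) = 5500 ft.
ISA temperature at 5500 ft = 15 − 2 × (5500/1000) = 4°C.
ISA deviation = -30 − 4 = -34°C.
Density altitude = 5500 + 120 × (-34) = 1420 ft.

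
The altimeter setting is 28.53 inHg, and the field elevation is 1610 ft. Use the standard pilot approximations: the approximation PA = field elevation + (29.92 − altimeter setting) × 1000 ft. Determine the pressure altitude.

Pressure correction = (29.92 − 28.53) × 1000 = +1390 ft.
Pressure altitude = 1610 + (+1390) = 3000 ft.

3000 ft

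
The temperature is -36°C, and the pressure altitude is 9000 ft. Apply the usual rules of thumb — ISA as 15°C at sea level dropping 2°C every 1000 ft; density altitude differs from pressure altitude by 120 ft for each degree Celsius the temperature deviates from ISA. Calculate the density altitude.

ISA temperature at 9000 ft = 15 − 2 × (9000/1000) = -3°C.
ISA deviation = -36 − (-3) = -33°C.
Density altitude = 9000 + 120 × (-33) = 9000 + (-3960) = 5040 ft.

5040 ft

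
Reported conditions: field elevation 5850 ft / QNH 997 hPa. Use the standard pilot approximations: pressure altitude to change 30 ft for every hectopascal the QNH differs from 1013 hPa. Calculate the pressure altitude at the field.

6330 ft

Pressure correction = (1013 − 997) × 30 = +480 ft.
Pressure altitude = 5850 + (+480) = 6330 ft.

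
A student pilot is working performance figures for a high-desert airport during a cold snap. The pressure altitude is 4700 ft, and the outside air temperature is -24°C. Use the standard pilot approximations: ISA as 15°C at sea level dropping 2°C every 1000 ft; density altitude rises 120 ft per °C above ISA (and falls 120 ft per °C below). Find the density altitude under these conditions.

ISA temperature at 4700 ft = 15 − 2 × (4700/1000) = 5.6°C.
ISA deviation = -24 − 5.6 = -29.6°C.
Density altitude = 4700 + 120 × (-29.6) = 4700 + (-3552) = 1148 ft.

1148 ft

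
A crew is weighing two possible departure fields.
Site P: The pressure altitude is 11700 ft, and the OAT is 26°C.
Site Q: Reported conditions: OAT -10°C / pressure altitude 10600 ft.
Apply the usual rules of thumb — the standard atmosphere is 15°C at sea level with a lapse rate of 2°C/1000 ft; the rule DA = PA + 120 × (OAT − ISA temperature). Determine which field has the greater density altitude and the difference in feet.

Site P: ISA temp = -8.4°C, deviation +34.4°C, DA = 11700 + 120 × 34.4 = 15828 ft.
Site Q: ISA temp = -6.2°C, deviation -3.8°C, DA = 10600 + 120 × (-3.8) = 10144 ft.
Site P is higher by 15828 − 10144 = 5684 ft.

Site P by 5684 ft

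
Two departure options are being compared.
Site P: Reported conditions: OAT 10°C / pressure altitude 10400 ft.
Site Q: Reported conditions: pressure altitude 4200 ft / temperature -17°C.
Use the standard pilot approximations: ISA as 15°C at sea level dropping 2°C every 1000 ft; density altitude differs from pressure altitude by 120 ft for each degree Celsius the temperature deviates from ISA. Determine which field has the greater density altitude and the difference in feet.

Site P by 10928 ft

Site P: ISA temp = -5.8°C, deviation +15.8°C, DA = 10400 + 120 × 15.8 = 12296 ft.
Site Q: ISA temp = 6.6°C, deviation -23.6°C, DA = 4200 + 120 × (-23.6) = 1368 ft.
Site P is higher by 12296 − 1368 = 10928 ft.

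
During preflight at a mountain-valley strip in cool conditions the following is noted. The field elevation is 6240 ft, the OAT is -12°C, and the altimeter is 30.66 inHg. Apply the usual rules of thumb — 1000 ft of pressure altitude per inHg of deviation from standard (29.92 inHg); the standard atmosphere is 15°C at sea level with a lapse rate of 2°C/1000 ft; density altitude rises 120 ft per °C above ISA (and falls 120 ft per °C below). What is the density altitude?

Pressure altitude = 6240 + (29.92 − 30.66) × 1000 = 6240 + (-740) = 5500 ft.
ISA temperature at 5500 ft = 15 − 2 × (5500/1000) = 4°C.
ISA deviation = -12 − 4 = -16°C.
Density altitude = 5500 + 120 × (-16) = 3580 ft.

3580 ft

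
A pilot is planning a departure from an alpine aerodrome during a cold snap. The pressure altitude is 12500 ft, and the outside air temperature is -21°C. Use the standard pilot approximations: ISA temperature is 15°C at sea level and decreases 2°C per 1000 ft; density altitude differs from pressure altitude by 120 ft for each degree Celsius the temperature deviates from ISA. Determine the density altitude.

ISA temperature at 12500 ft = 15 − 2 × (12500/1000) = -10°C.
ISA deviation = -21 − (-10) = -11°C.
Density altitude = 12500 + 120 × (-11) = 12500 + (-1320) = 11180 ft.

11180 ft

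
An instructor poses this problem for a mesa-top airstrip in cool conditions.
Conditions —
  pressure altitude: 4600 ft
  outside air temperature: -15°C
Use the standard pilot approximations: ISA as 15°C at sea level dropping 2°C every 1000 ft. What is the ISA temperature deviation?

ISA temperature at 4600 ft = 15 − 2 × (4600/1000) = 5.8°C.
Deviation = OAT − ISA = -15 − 5.8 = -20.8°C.

ISA-20.8°C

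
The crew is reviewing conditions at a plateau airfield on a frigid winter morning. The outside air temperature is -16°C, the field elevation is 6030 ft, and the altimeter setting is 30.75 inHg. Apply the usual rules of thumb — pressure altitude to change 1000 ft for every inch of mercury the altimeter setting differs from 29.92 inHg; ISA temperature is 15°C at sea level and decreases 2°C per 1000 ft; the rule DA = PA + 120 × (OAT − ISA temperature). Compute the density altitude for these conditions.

2728 ft

Pressure altitude = 6030 + (29.92 − 30.75) × 1000 = 6030 + (-830) = 5200 ft.
ISA temperature at 5200 ft = 15 − 2 × (5200/1000) = 4.6°C.
ISA deviation = -16 − 4.6 = -20.6°C.
Density altitude = 5200 + 120 × (-20.6) = 2728 ft.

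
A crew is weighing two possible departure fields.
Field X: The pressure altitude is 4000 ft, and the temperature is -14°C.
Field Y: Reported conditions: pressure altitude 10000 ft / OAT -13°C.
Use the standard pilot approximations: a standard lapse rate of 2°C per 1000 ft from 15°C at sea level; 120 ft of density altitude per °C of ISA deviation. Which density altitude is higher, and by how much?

Field Y by 7560 ft

Field X: ISA temp = 7°C, deviation -21°C, DA = 4000 + 120 × (-21) = 1480 ft.
Field Y: ISA temp = -5°C, deviation -8°C, DA = 10000 + 120 × (-8) = 9040 ft.
Field Y is higher by 9040 − 1480 = 7560 ft.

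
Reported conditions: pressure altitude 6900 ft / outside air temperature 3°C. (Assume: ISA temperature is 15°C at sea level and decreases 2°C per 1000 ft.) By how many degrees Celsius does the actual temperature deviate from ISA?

ISA+1.8°C

ISA temperature at 6900 ft = 15 − 2 × (6900/1000) = 1.2°C.
Deviation = OAT − ISA = 3 − 1.2 = +1.8°C.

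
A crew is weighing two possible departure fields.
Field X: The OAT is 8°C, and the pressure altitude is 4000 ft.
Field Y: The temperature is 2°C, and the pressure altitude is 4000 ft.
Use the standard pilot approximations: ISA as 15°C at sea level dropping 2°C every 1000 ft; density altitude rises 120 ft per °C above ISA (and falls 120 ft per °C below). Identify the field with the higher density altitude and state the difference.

Field X: ISA temp = 7°C, deviation +1°C, DA = 4000 + 120 × 1 = 4120 ft.
Field Y: ISA temp = 7°C, deviation -5°C, DA = 4000 + 120 × (-5) = 3400 ft.
Field X is higher by 4120 − 3400 = 720 ft.

Field X by 720 ft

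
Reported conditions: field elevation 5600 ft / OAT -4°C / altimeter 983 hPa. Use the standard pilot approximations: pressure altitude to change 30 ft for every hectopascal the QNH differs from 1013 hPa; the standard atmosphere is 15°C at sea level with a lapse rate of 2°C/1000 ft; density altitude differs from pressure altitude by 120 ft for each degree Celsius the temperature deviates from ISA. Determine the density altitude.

Pressure altitude = 5600 + (1013 − 983) × 30 = 5600 + (+900) = 6500 ft.
ISA temperature at 6500 ft = 15 − 2 × (6500/1000) = 2°C.
ISA deviation = -4 − 2 = -6°C.
Density altitude = 6500 + 120 × (-6) = 5780 ft.

5780 ft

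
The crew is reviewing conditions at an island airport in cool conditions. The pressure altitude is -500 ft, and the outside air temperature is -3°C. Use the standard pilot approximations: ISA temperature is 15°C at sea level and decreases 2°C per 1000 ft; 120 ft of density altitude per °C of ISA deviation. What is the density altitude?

ISA temperature at -500 ft = 15 − 2 × (-500/1000) = 16°C.
ISA deviation = -3 − 16 = -19°C.
Density altitude = -500 + 120 × (-19) = -500 + (-2280) = -2780 ft.

-2780 ft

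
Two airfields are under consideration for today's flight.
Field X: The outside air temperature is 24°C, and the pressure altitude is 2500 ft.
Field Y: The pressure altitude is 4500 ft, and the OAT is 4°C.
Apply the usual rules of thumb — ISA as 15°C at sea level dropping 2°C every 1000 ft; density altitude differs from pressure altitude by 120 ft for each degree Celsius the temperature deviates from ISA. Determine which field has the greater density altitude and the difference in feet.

Field X: ISA temp = 10°C, deviation +14°C, DA = 2500 + 120 × 14 = 4180 ft.
Field Y: ISA temp = 6°C, deviation -2°C, DA = 4500 + 120 × (-2) = 4260 ft.
Field Y is higher by 4260 − 4180 = 80 ft.

Field Y by 80 ft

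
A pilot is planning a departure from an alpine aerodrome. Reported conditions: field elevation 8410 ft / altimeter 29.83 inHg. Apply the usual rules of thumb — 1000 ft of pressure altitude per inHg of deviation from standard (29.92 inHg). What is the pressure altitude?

Pressure correction = (29.92 − 29.83) × 1000 = +90 ft.
Pressure altitude = 8410 + (+90) = 8500 ft.

8500 ft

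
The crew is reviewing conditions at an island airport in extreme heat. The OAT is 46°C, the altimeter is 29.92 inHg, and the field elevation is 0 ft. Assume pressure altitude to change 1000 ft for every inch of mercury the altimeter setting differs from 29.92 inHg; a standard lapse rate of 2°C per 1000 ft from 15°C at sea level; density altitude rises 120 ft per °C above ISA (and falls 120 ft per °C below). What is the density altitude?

Pressure altitude = 0 + (29.92 − 29.92) × 1000 = 0 + (0) = 0 ft.
ISA temperature at 0 ft = 15 − 2 × (0/1000) = 15°C.
ISA deviation = 46 − 15 = +31°C.
Density altitude = 0 + 120 × (31) = 3720 ft.

3720 ft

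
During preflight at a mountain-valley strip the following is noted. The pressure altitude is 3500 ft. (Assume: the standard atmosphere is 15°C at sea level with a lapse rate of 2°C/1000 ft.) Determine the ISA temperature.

8°C

ISA temperature = 15 − 2 × (3500/1000) = 15 − 7 = 8°C.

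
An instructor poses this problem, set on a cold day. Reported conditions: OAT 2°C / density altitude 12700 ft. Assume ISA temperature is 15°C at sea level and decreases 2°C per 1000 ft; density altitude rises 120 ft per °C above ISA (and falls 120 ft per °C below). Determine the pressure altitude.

DA = PA + 120 × (OAT − (15 − 2·PA/1000)) = PA + 120·OAT − 1800 + 0.24·PA = 1.24·PA + 120·OAT − 1800.
So 1.24·PA = 12700 − 120 × 2 + 1800 = 14260.
PA = 14260 / 1.24 = 11500 ft.

11500 ft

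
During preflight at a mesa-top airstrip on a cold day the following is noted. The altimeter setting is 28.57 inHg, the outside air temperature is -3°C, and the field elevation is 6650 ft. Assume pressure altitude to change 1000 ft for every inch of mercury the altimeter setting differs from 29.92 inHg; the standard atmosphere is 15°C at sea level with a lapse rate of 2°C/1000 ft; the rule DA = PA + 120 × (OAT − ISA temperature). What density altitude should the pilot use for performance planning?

Pressure altitude = 6650 + (29.92 − 28.57) × 1000 = 6650 + (+1350) = 8000 ft.
ISA temperature at 8000 ft = 15 − 2 × (8000/1000) = -1°C.
ISA deviation = -3 − (-1) = -2°C.
Density altitude = 8000 + 120 × (-2) = 7760 ft.

7760 ft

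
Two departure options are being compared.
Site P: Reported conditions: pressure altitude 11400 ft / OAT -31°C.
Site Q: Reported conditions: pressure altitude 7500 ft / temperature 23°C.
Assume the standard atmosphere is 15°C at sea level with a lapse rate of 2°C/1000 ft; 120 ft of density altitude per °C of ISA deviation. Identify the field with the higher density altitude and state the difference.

Site P: ISA temp = -7.8°C, deviation -23.2°C, DA = 11400 + 120 × (-23.2) = 8616 ft.
Site Q: ISA temp = 0°C, deviation +23°C, DA = 7500 + 120 × 23 = 10260 ft.
Site Q is higher by 10260 − 8616 = 1644 ft.

Site Q by 1644 ft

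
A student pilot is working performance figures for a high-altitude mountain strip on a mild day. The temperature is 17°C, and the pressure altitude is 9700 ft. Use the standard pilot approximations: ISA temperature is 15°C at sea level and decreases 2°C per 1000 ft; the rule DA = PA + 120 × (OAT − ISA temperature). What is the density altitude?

12268 ft

ISA temperature at 9700 ft = 15 − 2 × (9700/1000) = -4.4°C.
ISA deviation = 17 − (-4.4) = +21.4°C.
Density altitude = 9700 + 120 × (21.4) = 9700 + (+2568) = 12268 ft.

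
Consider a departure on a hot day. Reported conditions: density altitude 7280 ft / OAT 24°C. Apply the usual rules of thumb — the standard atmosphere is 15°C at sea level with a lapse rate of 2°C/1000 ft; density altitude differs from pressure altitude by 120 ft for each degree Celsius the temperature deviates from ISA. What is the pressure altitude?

DA = PA + 120 × (OAT − (15 − 2·PA/1000)) = PA + 120·OAT − 1800 + 0.24·PA = 1.24·PA + 120·OAT − 1800.
So 1.24·PA = 7280 − 120 × 24 + 1800 = 6200.
PA = 6200 / 1.24 = 5000 ft.

5000 ft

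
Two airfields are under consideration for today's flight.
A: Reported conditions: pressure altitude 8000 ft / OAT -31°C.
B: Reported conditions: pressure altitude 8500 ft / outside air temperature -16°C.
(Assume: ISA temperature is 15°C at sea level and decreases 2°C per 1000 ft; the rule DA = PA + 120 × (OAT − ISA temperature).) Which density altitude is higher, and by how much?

B by 2420 ft

A: ISA temp = -1°C, deviation -30°C, DA = 8000 + 120 × (-30) = 4400 ft.
B: ISA temp = -2°C, deviation -14°C, DA = 8500 + 120 × (-14) = 6820 ft.
B is higher by 6820 − 4400 = 2420 ft.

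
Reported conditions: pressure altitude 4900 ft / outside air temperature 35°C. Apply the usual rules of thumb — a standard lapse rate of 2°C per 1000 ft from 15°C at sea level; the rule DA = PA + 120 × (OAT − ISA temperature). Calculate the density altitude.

ISA temperature at 4900 ft = 15 − 2 × (4900/1000) = 5.2°C.
ISA deviation = 35 − 5.2 = +29.8°C.
Density altitude = 4900 + 120 × (29.8) = 4900 + (+3576) = 8476 ft.

8476 ft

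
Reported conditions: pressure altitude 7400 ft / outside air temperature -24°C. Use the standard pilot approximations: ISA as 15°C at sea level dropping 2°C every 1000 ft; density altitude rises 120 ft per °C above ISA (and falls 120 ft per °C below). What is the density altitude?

4496 ft

ISA temperature at 7400 ft = 15 − 2 × (7400/1000) = 0.2°C.
ISA deviation = -24 − 0.2 = -24.2°C.
Density altitude = 7400 + 120 × (-24.2) = 7400 + (-2904) = 4496 ft.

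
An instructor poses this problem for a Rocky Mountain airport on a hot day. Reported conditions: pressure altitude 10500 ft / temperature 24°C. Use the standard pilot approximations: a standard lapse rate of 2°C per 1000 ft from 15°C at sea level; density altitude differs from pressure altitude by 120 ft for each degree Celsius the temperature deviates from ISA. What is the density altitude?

ISA temperature at 10500 ft = 15 − 2 × (10500/1000) = -6°C.
ISA deviation = 24 − (-6) = +30°C.
Density altitude = 10500 + 120 × (30) = 10500 + (+3600) = 14100 ft.

14100 ft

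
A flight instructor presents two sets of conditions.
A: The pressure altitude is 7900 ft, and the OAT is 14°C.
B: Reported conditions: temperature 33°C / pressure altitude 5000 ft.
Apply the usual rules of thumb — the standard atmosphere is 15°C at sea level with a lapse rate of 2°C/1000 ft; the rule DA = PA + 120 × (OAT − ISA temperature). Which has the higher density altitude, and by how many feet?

A: ISA temp = -0.8°C, deviation +14.8°C, DA = 7900 + 120 × 14.8 = 9676 ft.
B: ISA temp = 5°C, deviation +28°C, DA = 5000 + 120 × 28 = 8360 ft.
A is higher by 9676 − 8360 = 1316 ft.

A by 1316 ft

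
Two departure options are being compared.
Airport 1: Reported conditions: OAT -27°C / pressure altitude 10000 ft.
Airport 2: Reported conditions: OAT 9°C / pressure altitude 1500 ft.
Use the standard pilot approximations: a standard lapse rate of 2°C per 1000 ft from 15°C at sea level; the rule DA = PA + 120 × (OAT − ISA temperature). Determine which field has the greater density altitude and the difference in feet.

Airport 1: ISA temp = -5°C, deviation -22°C, DA = 10000 + 120 × (-22) = 7360 ft.
Airport 2: ISA temp = 12°C, deviation -3°C, DA = 1500 + 120 × (-3) = 1140 ft.
Airport 1 is higher by 7360 − 1140 = 6220 ft.

Airport 1 by 6220 ft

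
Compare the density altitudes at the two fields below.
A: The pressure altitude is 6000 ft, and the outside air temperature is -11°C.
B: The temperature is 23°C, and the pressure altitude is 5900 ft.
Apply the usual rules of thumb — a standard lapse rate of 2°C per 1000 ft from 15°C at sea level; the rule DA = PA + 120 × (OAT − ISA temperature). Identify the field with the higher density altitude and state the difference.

A: ISA temp = 3°C, deviation -14°C, DA = 6000 + 120 × (-14) = 4320 ft.
B: ISA temp = 3.2°C, deviation +19.8°C, DA = 5900 + 120 × 19.8 = 8276 ft.
B is higher by 8276 − 4320 = 3956 ft.

B by 3956 ft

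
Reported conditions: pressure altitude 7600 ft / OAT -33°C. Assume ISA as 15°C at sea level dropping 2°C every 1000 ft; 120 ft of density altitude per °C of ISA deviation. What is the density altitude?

ISA temperature at 7600 ft = 15 − 2 × (7600/1000) = -0.2°C.
ISA deviation = -33 − (-0.2) = -32.8°C.
Density altitude = 7600 + 120 × (-32.8) = 7600 + (-3936) = 3664 ft.

3664 ft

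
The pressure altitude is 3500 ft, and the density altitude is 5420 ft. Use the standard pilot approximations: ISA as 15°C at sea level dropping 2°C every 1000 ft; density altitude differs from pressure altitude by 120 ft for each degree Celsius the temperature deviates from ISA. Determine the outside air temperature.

24°C

Density altitude − pressure altitude = 5420 − 3500 = +1920 ft.
At 120 ft/°C that is an ISA deviation of 1920/120 = +16°C.
ISA temperature at 3500 ft = 15 − 2 × (3500/1000) = 8°C.
OAT = ISA + deviation = 8 + (+16) = 24°C.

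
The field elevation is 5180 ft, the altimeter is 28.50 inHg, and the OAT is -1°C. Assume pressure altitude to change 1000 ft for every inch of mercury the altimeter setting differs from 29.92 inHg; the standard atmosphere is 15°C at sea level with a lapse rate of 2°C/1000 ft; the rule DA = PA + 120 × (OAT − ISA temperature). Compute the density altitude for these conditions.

Pressure altitude = 5180 + (29.92 − 28.50) × 1000 = 5180 + (+1420) = 6600 ft.
ISA temperature at 6600 ft = 15 − 2 × (6600/1000) = 1.8°C.
ISA deviation = -1 − 1.8 = -2.8°C.
Density altitude = 6600 + 120 × (-2.8) = 6264 ft.

6264 ft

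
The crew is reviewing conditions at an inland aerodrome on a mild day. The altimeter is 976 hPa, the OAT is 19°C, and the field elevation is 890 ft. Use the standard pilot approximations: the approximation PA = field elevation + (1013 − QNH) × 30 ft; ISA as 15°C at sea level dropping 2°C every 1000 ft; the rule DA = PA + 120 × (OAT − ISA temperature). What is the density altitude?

2960 ft

Pressure altitude = 890 + (1013 − 976) × 30 = 890 + (+1110) = 2000 ft.
ISA temperature at 2000 ft = 15 − 2 × (2000/1000) = 11°C.
ISA deviation = 19 − 11 = +8°C.
Density altitude = 2000 + 120 × (8) = 2960 ft.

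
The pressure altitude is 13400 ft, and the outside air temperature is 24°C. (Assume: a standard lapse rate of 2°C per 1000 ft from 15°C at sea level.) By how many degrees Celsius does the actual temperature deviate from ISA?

ISA+35.8°C

ISA temperature at 13400 ft = 15 − 2 × (13400/1000) = -11.8°C.
Deviation = OAT − ISA = 24 − (-11.8) = +35.8°C.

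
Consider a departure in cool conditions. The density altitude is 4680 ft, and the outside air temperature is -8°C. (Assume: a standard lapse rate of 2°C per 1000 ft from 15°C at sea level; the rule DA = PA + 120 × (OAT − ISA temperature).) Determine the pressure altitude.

DA = PA + 120 × (OAT − (15 − 2·PA/1000)) = PA + 120·OAT − 1800 + 0.24·PA = 1.24·PA + 120·OAT − 1800.
So 1.24·PA = 4680 − 120 × (-8) + 1800 = 7440.
PA = 7440 / 1.24 = 6000 ft.

6000 ft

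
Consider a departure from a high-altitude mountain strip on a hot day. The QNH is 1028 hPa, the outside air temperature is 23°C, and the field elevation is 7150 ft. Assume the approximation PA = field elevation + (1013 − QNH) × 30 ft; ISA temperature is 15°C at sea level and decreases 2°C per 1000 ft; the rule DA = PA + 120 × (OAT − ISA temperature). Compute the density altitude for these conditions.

9268 ft

Pressure altitude = 7150 + (1013 − 1028) × 30 = 7150 + (-450) = 6700 ft.
ISA temperature at 6700 ft = 15 − 2 × (6700/1000) = 1.6°C.
ISA deviation = 23 − 1.6 = +21.4°C.
Density altitude = 6700 + 120 × (21.4) = 9268 ft.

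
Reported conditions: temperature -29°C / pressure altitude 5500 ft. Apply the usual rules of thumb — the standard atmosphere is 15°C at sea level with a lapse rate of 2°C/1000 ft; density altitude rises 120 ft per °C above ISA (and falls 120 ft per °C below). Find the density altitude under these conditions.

ISA temperature at 5500 ft = 15 − 2 × (5500/1000) = 4°C.
ISA deviation = -29 − 4 = -33°C.
Density altitude = 5500 + 120 × (-33) = 5500 + (-3960) = 1540 ft.

1540 ft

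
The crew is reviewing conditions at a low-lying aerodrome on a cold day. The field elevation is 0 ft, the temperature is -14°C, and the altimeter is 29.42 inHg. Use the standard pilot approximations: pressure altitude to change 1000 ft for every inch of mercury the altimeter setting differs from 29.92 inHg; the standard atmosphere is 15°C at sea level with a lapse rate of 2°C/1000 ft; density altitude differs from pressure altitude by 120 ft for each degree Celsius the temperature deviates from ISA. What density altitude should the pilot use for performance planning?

Pressure altitude = 0 + (29.92 − 29.42) × 1000 = 0 + (+500) = 500 ft.
ISA temperature at 500 ft = 15 − 2 × (500/1000) = 14°C.
ISA deviation = -14 − 14 = -28°C.
Density altitude = 500 + 120 × (-28) = -2860 ft.

-2860 ft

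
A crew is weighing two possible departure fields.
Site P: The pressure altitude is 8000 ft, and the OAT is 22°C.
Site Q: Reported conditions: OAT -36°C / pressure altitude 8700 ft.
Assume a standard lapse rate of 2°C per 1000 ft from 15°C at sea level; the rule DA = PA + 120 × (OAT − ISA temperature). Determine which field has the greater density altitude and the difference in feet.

Site P by 6092 ft

Site P: ISA temp = -1°C, deviation +23°C, DA = 8000 + 120 × 23 = 10760 ft.
Site Q: ISA temp = -2.4°C, deviation -33.6°C, DA = 8700 + 120 × (-33.6) = 4668 ft.
Site P is higher by 10760 − 4668 = 6092 ft.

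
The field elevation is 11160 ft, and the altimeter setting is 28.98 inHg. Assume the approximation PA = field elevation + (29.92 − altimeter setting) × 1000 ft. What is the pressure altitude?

Pressure correction = (29.92 − 28.98) × 1000 = +940 ft.
Pressure altitude = 11160 + (+940) = 12100 ft.

12100 ft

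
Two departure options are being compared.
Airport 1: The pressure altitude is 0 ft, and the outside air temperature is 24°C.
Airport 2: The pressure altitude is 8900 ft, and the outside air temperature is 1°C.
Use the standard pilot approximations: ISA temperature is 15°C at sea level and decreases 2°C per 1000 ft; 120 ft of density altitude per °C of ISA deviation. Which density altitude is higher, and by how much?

Airport 2 by 8276 ft

Airport 1: ISA temp = 15°C, deviation +9°C, DA = 0 + 120 × 9 = 1080 ft.
Airport 2: ISA temp = -2.8°C, deviation +3.8°C, DA = 8900 + 120 × 3.8 = 9356 ft.
Airport 2 is higher by 9356 − 1080 = 8276 ft.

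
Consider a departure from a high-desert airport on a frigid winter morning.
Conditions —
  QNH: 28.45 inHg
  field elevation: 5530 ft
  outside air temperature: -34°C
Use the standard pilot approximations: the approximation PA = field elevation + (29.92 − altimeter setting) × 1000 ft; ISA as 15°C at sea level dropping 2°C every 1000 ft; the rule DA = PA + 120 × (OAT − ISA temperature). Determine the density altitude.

2800 ft

Pressure altitude = 5530 + (29.92 − 28.45) × 1000 = 5530 + (+1470) = 7000 ft.
ISA temperature at 7000 ft = 15 − 2 × (7000/1000) = 1°C.
ISA deviation = -34 − 1 = -35°C.
Density altitude = 7000 + 120 × (-35) = 2800 ft.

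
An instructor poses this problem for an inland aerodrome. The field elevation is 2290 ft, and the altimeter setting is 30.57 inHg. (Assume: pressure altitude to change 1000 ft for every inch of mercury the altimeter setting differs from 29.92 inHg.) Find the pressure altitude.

Pressure correction = (29.92 − 30.57) × 1000 = -650 ft.
Pressure altitude = 2290 + (-650) = 1640 ft.

1640 ft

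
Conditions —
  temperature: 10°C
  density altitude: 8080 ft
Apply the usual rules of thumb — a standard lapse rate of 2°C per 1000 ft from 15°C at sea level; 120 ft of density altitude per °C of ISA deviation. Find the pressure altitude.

DA = PA + 120 × (OAT − (15 − 2·PA/1000)) = PA + 120·OAT − 1800 + 0.24·PA = 1.24·PA + 120·OAT − 1800.
So 1.24·PA = 8080 − 120 × 10 + 1800 = 8680.
PA = 8680 / 1.24 = 7000 ft.

7000 ft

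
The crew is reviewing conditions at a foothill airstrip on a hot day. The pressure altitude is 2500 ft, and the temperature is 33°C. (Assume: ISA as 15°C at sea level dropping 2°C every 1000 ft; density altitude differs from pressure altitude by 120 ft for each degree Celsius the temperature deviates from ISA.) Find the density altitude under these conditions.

ISA temperature at 2500 ft = 15 − 2 × (2500/1000) = 10°C.
ISA deviation = 33 − 10 = +23°C.
Density altitude = 2500 + 120 × (23) = 2500 + (+2760) = 5260 ft.

5260 ft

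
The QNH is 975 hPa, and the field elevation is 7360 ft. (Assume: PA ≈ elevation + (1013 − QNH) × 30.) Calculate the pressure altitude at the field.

8500 ft

Pressure correction = (1013 − 975) × 30 = +1140 ft.
Pressure altitude = 7360 + (+1140) = 8500 ft.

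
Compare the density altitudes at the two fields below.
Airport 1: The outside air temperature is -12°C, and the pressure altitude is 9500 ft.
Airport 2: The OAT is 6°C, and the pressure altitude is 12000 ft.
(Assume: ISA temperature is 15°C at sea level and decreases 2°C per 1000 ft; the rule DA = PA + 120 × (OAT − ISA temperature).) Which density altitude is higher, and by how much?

Airport 2 by 5260 ft

Airport 1: ISA temp = -4°C, deviation -8°C, DA = 9500 + 120 × (-8) = 8540 ft.
Airport 2: ISA temp = -9°C, deviation +15°C, DA = 12000 + 120 × 15 = 13800 ft.
Airport 2 is higher by 13800 − 8540 = 5260 ft.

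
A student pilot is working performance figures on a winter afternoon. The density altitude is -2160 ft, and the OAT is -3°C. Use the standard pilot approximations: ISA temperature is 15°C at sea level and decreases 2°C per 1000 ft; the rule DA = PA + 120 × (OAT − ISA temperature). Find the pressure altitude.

0 ft

DA = PA + 120 × (OAT − (15 − 2·PA/1000)) = PA + 120·OAT − 1800 + 0.24·PA = 1.24·PA + 120·OAT − 1800.
So 1.24·PA = -2160 − 120 × (-3) + 1800 = 0.
PA = 0 / 1.24 = 0 ft.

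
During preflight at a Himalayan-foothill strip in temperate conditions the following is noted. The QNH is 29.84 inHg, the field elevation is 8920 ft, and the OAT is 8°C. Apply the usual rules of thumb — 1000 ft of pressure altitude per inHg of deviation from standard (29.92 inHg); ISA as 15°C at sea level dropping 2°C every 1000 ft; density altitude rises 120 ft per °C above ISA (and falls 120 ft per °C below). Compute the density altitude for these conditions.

Pressure altitude = 8920 + (29.92 − 29.84) × 1000 = 8920 + (+80) = 9000 ft.
ISA temperature at 9000 ft = 15 − 2 × (9000/1000) = -3°C.
ISA deviation = 8 − (-3) = +11°C.
Density altitude = 9000 + 120 × (11) = 10320 ft.

10320 ft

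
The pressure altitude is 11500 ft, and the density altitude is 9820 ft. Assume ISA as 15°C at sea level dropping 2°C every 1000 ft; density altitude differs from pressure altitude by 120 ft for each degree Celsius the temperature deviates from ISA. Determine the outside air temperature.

-22°C

Density altitude − pressure altitude = 9820 − 11500 = -1680 ft.
At 120 ft/°C that is an ISA deviation of -1680/120 = -14°C.
ISA temperature at 11500 ft = 15 − 2 × (11500/1000) = -8°C.
OAT = ISA + deviation = -8 + (-14) = -22°C.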